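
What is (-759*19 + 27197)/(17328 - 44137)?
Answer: -12776/26809 ≈ -0.47656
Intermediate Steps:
(-759*19 + 27197)/(17328 - 44137) = (-14421 + 27197)/(-26809) = 12776*(-1/26809) = -12776/26809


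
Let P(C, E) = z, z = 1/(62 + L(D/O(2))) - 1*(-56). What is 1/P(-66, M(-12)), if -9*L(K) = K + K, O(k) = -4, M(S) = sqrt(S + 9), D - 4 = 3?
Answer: 1123/62906 ≈ 0.017852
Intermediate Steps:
D = 7 (D = 4 + 3 = 7)
M(S) = sqrt(9 + S)
L(K) = -2*K/9 (L(K) = -(K + K)/9 = -2*K/9)
z = 62906/1123 (z = 1/(62 - 14/(9*(-4))) - 1*(-56) = 1/(62 - 14*(-1)/(9*4)) + 56 = 1/(62 - 2/9*(-7/4)) + 56 = 1/(62 + 7/18) + 56 = 1/(1123/18) + 56 = 18/1123 + 56 = 62906/1123 ≈ 56.016)
P(C, E) = 62906/1123
1/P(-66, M(-12)) = 1/(62906/1123) = 1123/62906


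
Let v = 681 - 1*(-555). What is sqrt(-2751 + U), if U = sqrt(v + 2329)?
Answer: sqrt(-2751 + sqrt(3565)) ≈ 51.878*I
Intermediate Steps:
v = 1236 (v = 681 + 555 = 1236)
U = sqrt(3565) (U = sqrt(1236 + 2329) = sqrt(3565) ≈ 59.708)
sqrt(-2751 + U) = sqrt(-2751 + sqrt(3565))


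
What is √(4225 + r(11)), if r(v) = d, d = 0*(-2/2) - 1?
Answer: 8*√66 ≈ 64.992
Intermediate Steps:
d = -1 (d = 0*(-2*½) - 1 = 0*(-1) - 1 = 0 - 1 = -1)
r(v) = -1
√(4225 + r(11)) = √(4225 - 1) = √4224 = 8*√66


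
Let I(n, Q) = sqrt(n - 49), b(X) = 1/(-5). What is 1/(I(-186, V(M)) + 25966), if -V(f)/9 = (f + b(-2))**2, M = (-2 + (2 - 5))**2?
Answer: 25966/674233391 - I*sqrt(235)/674233391 ≈ 3.8512e-5 - 2.2737e-8*I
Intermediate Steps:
b(X) = -1/5
M = 25 (M = (-2 - 3)**2 = (-5)**2 = 25)
V(f) = -9*(-1/5 + f)**2 (V(f) = -9*(f - 1/5)**2 = -9*(-1/5 + f)**2)
I(n, Q) = sqrt(-49 + n)
1/(I(-186, V(M)) + 25966) = 1/(sqrt(-49 - 186) + 25966) = 1/(sqrt(-235) + 25966) = 1/(I*sqrt(235) + 25966) = 1/(25966 + I*sqrt(235))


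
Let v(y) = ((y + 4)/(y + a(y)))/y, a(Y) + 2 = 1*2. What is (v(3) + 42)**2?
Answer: 148225/81 ≈ 1829.9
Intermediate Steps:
a(Y) = 0 (a(Y) = -2 + 1*2 = -2 + 2 = 0)
v(y) = (4 + y)/y**2 (v(y) = ((y + 4)/(y + 0))/y = ((4 + y)/y)/y = (4 + y)/y**2)
(v(3) + 42)**2 = ((4 + 3)/3**2 + 42)**2 = ((1/9)*7 + 42)**2 = (7/9 + 42)**2 = (385/9)**2 = 148225/81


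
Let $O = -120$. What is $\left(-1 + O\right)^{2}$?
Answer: $14641$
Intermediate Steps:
$\left(-1 + O\right)^{2} = \left(-1 - 120\right)^{2} = \left(-121\right)^{2} = 14641$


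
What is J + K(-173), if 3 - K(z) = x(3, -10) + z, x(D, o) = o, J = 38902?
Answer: 39088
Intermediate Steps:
K(z) = 13 - z (K(z) = 3 - (-10 + z) = 3 + (10 - z) = 13 - z)
J + K(-173) = 38902 + (13 - 1*(-173)) = 38902 + (13 + 173) = 38902 + 186 = 39088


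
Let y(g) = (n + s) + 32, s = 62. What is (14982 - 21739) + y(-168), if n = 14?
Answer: -6649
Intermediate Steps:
y(g) = 108 (y(g) = (14 + 62) + 32 = 76 + 32 = 108)
(14982 - 21739) + y(-168) = (14982 - 21739) + 108 = -6757 + 108 = -6649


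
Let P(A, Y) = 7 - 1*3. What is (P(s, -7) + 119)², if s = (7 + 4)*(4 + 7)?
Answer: 15129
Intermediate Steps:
s = 121 (s = 11*11 = 121)
P(A, Y) = 4 (P(A, Y) = 7 - 3 = 4)
(P(s, -7) + 119)² = (4 + 119)² = 123² = 15129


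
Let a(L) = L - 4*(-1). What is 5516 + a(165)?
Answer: 5685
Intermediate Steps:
a(L) = 4 + L (a(L) = L + 4 = 4 + L)
5516 + a(165) = 5516 + (4 + 165) = 5516 + 169 = 5685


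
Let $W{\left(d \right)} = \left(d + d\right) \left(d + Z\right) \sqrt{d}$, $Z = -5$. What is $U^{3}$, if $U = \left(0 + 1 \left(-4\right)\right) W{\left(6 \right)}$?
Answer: $- 663552 \sqrt{6} \approx -1.6254 \cdot 10^{6}$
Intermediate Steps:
$W{\left(d \right)} = 2 d^{\frac{3}{2}} \left(-5 + d\right)$ ($W{\left(d \right)} = \left(d + d\right) \left(d - 5\right) \sqrt{d} = 2 d \left(-5 + d\right) \sqrt{d} = 2 d^{\frac{3}{2}} \left(-5 + d\right)$)
$U = - 48 \sqrt{6}$ ($U = \left(0 + 1 \left(-4\right)\right) 2 \cdot 6^{\frac{3}{2}} \left(-5 + 6\right) = \left(0 - 4\right) 2 \cdot 6 \sqrt{6} \cdot 1 = - 4 \cdot 12 \sqrt{6} = - 48 \sqrt{6} \approx -117.58$)
$U^{3} = \left(- 48 \sqrt{6}\right)^{3} = - 663552 \sqrt{6}$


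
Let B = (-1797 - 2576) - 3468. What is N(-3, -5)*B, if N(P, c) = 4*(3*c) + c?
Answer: 509665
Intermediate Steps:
B = -7841 (B = -4373 - 3468 = -7841)
N(P, c) = 13*c (N(P, c) = 12*c + c = 13*c)
N(-3, -5)*B = (13*(-5))*(-7841) = -65*(-7841) = 509665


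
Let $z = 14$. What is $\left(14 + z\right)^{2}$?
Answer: $784$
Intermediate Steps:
$\left(14 + z\right)^{2} = \left(14 + 14\right)^{2} = 28^{2} = 784$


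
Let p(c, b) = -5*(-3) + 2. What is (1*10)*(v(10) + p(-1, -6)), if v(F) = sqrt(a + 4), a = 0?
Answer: 190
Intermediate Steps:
p(c, b) = 17 (p(c, b) = 15 + 2 = 17)
v(F) = 2 (v(F) = sqrt(0 + 4) = sqrt(4) = 2)
(1*10)*(v(10) + p(-1, -6)) = (1*10)*(2 + 17) = 10*19 = 190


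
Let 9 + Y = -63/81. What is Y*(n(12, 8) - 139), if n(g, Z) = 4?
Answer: 1320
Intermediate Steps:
Y = -88/9 (Y = -9 - 63/81 = -9 - 63*1/81 = -9 - 7/9 = -88/9 ≈ -9.7778)
Y*(n(12, 8) - 139) = -88*(4 - 139)/9 = -88/9*(-135) = 1320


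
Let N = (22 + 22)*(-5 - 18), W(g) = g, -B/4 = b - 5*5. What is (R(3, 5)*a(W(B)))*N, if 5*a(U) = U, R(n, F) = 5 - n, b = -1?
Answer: -210496/5 ≈ -42099.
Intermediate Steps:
B = 104 (B = -4*(-1 - 5*5) = -4*(-1 - 25) = -4*(-26) = 104)
a(U) = U/5
N = -1012 (N = 44*(-23) = -1012)
(R(3, 5)*a(W(B)))*N = ((5 - 1*3)*((1/5)*104))*(-1012) = ((5 - 3)*(104/5))*(-1012) = (2*(104/5))*(-1012) = (208/5)*(-1012) = -210496/5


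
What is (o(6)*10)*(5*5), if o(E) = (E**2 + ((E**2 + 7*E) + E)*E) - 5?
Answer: 133750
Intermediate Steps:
o(E) = -5 + E**2 + E*(E**2 + 8*E) (o(E) = (E**2 + (E**2 + 8*E)*E) - 5 = (E**2 + E*(E**2 + 8*E)) - 5 = -5 + E**2 + E*(E**2 + 8*E))
(o(6)*10)*(5*5) = ((-5 + 6**3 + 9*6**2)*10)*(5*5) = ((-5 + 216 + 9*36)*10)*25 = ((-5 + 216 + 324)*10)*25 = (535*10)*25 = 5350*25 = 133750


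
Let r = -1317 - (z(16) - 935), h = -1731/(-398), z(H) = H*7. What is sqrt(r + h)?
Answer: I*sqrt(77562638)/398 ≈ 22.128*I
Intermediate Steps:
z(H) = 7*H
h = 1731/398 (h = -1731*(-1/398) = 1731/398 ≈ 4.3492)
r = -494 (r = -1317 - (7*16 - 935) = -1317 - (112 - 935) = -1317 - 1*(-823) = -1317 + 823 = -494)
sqrt(r + h) = sqrt(-494 + 1731/398) = sqrt(-194881/398) = I*sqrt(77562638)/398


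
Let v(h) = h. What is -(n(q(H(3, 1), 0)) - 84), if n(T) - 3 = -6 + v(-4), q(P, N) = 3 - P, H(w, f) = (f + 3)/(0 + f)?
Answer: 91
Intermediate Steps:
H(w, f) = (3 + f)/f
n(T) = -7 (n(T) = 3 + (-6 - 4) = 3 - 10 = -7)
-(n(q(H(3, 1), 0)) - 84) = -(-7 - 84) = -1*(-91) = 91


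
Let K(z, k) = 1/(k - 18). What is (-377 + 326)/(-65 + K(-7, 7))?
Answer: 561/716 ≈ 0.78352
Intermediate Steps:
K(z, k) = 1/(-18 + k)
(-377 + 326)/(-65 + K(-7, 7)) = (-377 + 326)/(-65 + 1/(-18 + 7)) = -51/(-65 + 1/(-11)) = -51/(-65 - 1/11) = -51/(-716/11) = -51*(-11/716) = 561/716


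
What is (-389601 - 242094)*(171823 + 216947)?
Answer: -245584065150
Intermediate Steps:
(-389601 - 242094)*(171823 + 216947) = -631695*388770 = -245584065150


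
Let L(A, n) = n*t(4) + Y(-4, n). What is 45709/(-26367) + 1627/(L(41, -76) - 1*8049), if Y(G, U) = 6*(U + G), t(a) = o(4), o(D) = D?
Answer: -40604246/21172701 ≈ -1.9178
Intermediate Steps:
t(a) = 4
Y(G, U) = 6*G + 6*U (Y(G, U) = 6*(G + U) = 6*G + 6*U)
L(A, n) = -24 + 10*n (L(A, n) = n*4 + (6*(-4) + 6*n) = 4*n + (-24 + 6*n) = -24 + 10*n)
45709/(-26367) + 1627/(L(41, -76) - 1*8049) = 45709/(-26367) + 1627/((-24 + 10*(-76)) - 1*8049) = 45709*(-1/26367) + 1627/((-24 - 760) - 8049) = -45709/26367 + 1627/(-784 - 8049) = -45709/26367 + 1627/(-8833) = -45709/26367 + 1627*(-1/8833) = -45709/26367 - 1627/8833 = -40604246/21172701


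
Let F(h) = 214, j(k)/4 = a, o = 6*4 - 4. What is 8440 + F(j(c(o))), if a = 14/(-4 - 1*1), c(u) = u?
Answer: 8654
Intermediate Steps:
o = 20 (o = 24 - 4 = 20)
a = -14/5 (a = 14/(-4 - 1) = 14/(-5) = 14*(-1/5) = -14/5 ≈ -2.8000)
j(k) = -56/5 (j(k) = 4*(-14/5) = -56/5)
8440 + F(j(c(o))) = 8440 + 214 = 8654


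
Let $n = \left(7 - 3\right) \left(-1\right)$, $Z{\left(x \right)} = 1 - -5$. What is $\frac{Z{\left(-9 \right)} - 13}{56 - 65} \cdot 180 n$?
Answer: $-560$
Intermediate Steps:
$Z{\left(x \right)} = 6$ ($Z{\left(x \right)} = 1 + 5 = 6$)
$n = -4$ ($n = 4 \left(-1\right) = -4$)
$\frac{Z{\left(-9 \right)} - 13}{56 - 65} \cdot 180 n = \frac{6 - 13}{56 - 65} \cdot 180 \left(-4\right) = - \frac{7}{-9} \cdot 180 \left(-4\right) = \left(-7\right) \left(- \frac{1}{9}\right) 180 \left(-4\right) = \frac{7}{9} \cdot 180 \left(-4\right) = 140 \left(-4\right) = -560$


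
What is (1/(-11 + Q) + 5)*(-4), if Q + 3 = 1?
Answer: -256/13 ≈ -19.692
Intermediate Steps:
Q = -2 (Q = -3 + 1 = -2)
(1/(-11 + Q) + 5)*(-4) = (1/(-11 - 2) + 5)*(-4) = (1/(-13) + 5)*(-4) = (-1/13 + 5)*(-4) = (64/13)*(-4) = -256/13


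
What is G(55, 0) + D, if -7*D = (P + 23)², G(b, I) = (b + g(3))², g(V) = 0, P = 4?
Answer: 20446/7 ≈ 2920.9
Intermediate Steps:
G(b, I) = b² (G(b, I) = (b + 0)² = b²)
D = -729/7 (D = -(4 + 23)²/7 = -⅐*27² = -⅐*729 = -729/7 ≈ -104.14)
G(55, 0) + D = 55² - 729/7 = 3025 - 729/7 = 20446/7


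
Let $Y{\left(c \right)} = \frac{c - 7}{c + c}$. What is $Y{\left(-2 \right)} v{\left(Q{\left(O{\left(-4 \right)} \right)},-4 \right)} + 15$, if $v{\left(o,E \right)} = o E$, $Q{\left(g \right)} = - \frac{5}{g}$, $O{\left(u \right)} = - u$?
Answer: $\frac{105}{4} \approx 26.25$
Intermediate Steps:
$v{\left(o,E \right)} = E o$
$Y{\left(c \right)} = \frac{-7 + c}{2 c}$
$Y{\left(-2 \right)} v{\left(Q{\left(O{\left(-4 \right)} \right)},-4 \right)} + 15 = \frac{-7 - 2}{2 \left(-2\right)} \left(- 4 \left(- \frac{5}{\left(-1\right) \left(-4\right)}\right)\right) + 15 = \frac{1}{2} \left(- \frac{1}{2}\right) \left(-9\right) \left(- 4 \left(- \frac{5}{4}\right)\right) + 15 = \frac{9 \left(- 4 \left(\left(-5\right) \frac{1}{4}\right)\right)}{4} + 15 = \frac{9 \left(\left(-4\right) \left(- \frac{5}{4}\right)\right)}{4} + 15 = \frac{9}{4} \cdot 5 + 15 = \frac{45}{4} + 15 = \frac{105}{4}$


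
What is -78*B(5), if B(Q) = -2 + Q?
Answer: -234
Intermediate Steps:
-78*B(5) = -78*(-2 + 5) = -78*3 = -234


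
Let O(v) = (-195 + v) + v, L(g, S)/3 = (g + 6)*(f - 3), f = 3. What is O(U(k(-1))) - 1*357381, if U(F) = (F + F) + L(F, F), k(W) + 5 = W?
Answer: -357600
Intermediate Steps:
k(W) = -5 + W
L(g, S) = 0 (L(g, S) = 3*((g + 6)*(3 - 3)) = 3*((6 + g)*0) = 3*0 = 0)
U(F) = 2*F (U(F) = (F + F) + 0 = 2*F + 0 = 2*F)
O(v) = -195 + 2*v
O(U(k(-1))) - 1*357381 = (-195 + 2*(2*(-5 - 1))) - 1*357381 = (-195 + 2*(2*(-6))) - 357381 = (-195 + 2*(-12)) - 357381 = (-195 - 24) - 357381 = -219 - 357381 = -357600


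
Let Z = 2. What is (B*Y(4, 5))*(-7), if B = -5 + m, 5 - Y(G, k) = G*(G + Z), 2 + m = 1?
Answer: -798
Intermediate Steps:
m = -1 (m = -2 + 1 = -1)
Y(G, k) = 5 - G*(2 + G) (Y(G, k) = 5 - G*(G + 2) = 5 - G*(2 + G))
B = -6 (B = -5 - 1 = -6)
(B*Y(4, 5))*(-7) = -6*(5 - 1*4² - 2*4)*(-7) = -6*(5 - 1*16 - 8)*(-7) = -6*(5 - 16 - 8)*(-7) = -6*(-19)*(-7) = 114*(-7) = -798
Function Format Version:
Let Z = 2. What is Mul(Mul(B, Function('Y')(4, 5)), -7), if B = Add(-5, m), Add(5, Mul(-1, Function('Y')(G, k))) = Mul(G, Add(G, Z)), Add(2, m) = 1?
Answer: -798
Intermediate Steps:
m = -1 (m = Add(-2, 1) = -1)
Function('Y')(G, k) = Add(5, Mul(-1, G, Add(2, G))) (Function('Y')(G, k) = Add(5, Mul(-1, Mul(G, Add(G, 2)))) = Add(5, Mul(-1, Mul(G, Add(2, G)))) = Add(5, Mul(-1, G, Add(2, G))))
B = -6 (B = Add(-5, -1) = -6)
Mul(Mul(B, Function('Y')(4, 5)), -7) = Mul(Mul(-6, Add(5, Mul(-1, Pow(4, 2)), Mul(-2, 4))), -7) = Mul(Mul(-6, Add(5, Mul(-1, 16), -8)), -7) = Mul(Mul(-6, Add(5, -16, -8)), -7) = Mul(Mul(-6, -19), -7) = Mul(114, -7) = -798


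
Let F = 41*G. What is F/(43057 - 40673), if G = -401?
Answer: -16441/2384 ≈ -6.8964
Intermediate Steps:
F = -16441 (F = 41*(-401) = -16441)
F/(43057 - 40673) = -16441/(43057 - 40673) = -16441/2384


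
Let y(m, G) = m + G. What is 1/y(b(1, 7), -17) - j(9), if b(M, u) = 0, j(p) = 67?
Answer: -1140/17 ≈ -67.059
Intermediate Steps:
y(m, G) = G + m
1/y(b(1, 7), -17) - j(9) = 1/(-17 + 0) - 1*67 = 1/(-17) - 67 = -1/17 - 67 = -1140/17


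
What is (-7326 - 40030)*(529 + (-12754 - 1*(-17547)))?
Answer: -252028632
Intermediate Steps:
(-7326 - 40030)*(529 + (-12754 - 1*(-17547))) = -47356*(529 + (-12754 + 17547)) = -47356*(529 + 4793) = -47356*5322 = -252028632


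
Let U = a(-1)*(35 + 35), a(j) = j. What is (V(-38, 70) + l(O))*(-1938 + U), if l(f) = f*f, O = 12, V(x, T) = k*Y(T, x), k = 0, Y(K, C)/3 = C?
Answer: -289152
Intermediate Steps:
Y(K, C) = 3*C
V(x, T) = 0 (V(x, T) = 0*(3*x) = 0)
l(f) = f²
U = -70 (U = -(35 + 35) = -1*70 = -70)
(V(-38, 70) + l(O))*(-1938 + U) = (0 + 12²)*(-1938 - 70) = (0 + 144)*(-2008) = 144*(-2008) = -289152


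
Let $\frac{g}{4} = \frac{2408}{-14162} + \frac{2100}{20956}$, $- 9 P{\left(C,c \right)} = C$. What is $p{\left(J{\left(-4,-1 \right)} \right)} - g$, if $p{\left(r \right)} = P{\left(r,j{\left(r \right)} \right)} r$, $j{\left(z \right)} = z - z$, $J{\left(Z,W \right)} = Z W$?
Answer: $- \frac{500309428}{333876231} \approx -1.4985$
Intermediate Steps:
$J{\left(Z,W \right)} = W Z$
$j{\left(z \right)} = 0$
$P{\left(C,c \right)} = - \frac{C}{9}$
$p{\left(r \right)} = - \frac{r^{2}}{9}$ ($p{\left(r \right)} = - \frac{r}{9} r = - \frac{r^{2}}{9}$)
$g = - \frac{10360924}{37097359}$ ($g = 4 \left(\frac{2408}{-14162} + \frac{2100}{20956}\right) = 4 \left(2408 \left(- \frac{1}{14162}\right) + 2100 \cdot \frac{1}{20956}\right) = 4 \left(- \frac{1204}{7081} + \frac{525}{5239}\right) = 4 \left(- \frac{2590231}{37097359}\right) = - \frac{10360924}{37097359} \approx -0.27929$)
$p{\left(J{\left(-4,-1 \right)} \right)} - g = - \frac{\left(\left(-1\right) \left(-4\right)\right)^{2}}{9} - - \frac{10360924}{37097359} = - \frac{4^{2}}{9} + \frac{10360924}{37097359} = \left(- \frac{1}{9}\right) 16 + \frac{10360924}{37097359} = - \frac{16}{9} + \frac{10360924}{37097359} = - \frac{500309428}{333876231}$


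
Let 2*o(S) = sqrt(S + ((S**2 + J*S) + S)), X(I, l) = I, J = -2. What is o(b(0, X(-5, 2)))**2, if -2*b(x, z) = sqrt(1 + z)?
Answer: -1/4 ≈ -0.25000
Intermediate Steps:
b(x, z) = -sqrt(1 + z)/2
o(S) = sqrt(S**2)/2 (o(S) = sqrt(S + ((S**2 - 2*S) + S))/2 = sqrt(S + (S**2 - S))/2 = sqrt(S**2)/2)
o(b(0, X(-5, 2)))**2 = (sqrt((-sqrt(1 - 5)/2)**2)/2)**2 = (sqrt((-I)**2)/2)**2 = (sqrt(-1)/2)**2 = (I/2)**2 = -1/4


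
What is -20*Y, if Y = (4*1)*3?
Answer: -240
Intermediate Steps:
Y = 12 (Y = 4*3 = 12)
-20*Y = -20*12 = -240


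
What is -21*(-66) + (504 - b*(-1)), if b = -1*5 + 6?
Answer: 1891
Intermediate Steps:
b = 1 (b = -5 + 6 = 1)
-21*(-66) + (504 - b*(-1)) = -21*(-66) + (504 - (-1)) = 1386 + (504 - 1*(-1)) = 1386 + (504 + 1) = 1386 + 505 = 1891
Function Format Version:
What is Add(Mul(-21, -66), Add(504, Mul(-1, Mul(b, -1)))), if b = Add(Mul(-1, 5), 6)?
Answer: 1891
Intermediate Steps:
b = 1 (b = Add(-5, 6) = 1)
Add(Mul(-21, -66), Add(504, Mul(-1, Mul(b, -1)))) = Add(Mul(-21, -66), Add(504, Mul(-1, Mul(1, -1)))) = Add(1386, Add(504, Mul(-1, -1))) = Add(1386, Add(504, 1)) = Add(1386, 505) = 1891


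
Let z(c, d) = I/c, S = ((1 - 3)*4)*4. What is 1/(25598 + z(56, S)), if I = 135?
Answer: 56/1433623 ≈ 3.9062e-5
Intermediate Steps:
S = -32 (S = -2*4*4 = -8*4 = -32)
z(c, d) = 135/c
1/(25598 + z(56, S)) = 1/(25598 + 135/56) = 1/(1433623/56) = 56/1433623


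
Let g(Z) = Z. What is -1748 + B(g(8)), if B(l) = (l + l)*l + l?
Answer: -1612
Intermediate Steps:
B(l) = l + 2*l**2 (B(l) = (2*l)*l + l = 2*l**2 + l = l + 2*l**2)
-1748 + B(g(8)) = -1748 + 8*(1 + 2*8) = -1748 + 8*(1 + 16) = -1748 + 8*17 = -1748 + 136 = -1612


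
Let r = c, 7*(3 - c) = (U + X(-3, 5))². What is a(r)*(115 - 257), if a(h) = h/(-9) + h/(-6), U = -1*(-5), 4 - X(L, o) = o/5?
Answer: -15265/63 ≈ -242.30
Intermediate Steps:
X(L, o) = 4 - o/5
U = 5
c = -43/7 (c = 3 - (5 + (4 - ⅕*5))²/7 = 3 - (5 + (4 - 1))²/7 = 3 - (5 + 3)²/7 = 3 - ⅐*8² = 3 - ⅐*64 = 3 - 64/7 = -43/7 ≈ -6.1429)
r = -43/7 ≈ -6.1429
a(h) = -5*h/18 (a(h) = h*(-⅑) + h*(-⅙) = -h/9 - h/6 = -5*h/18)
a(r)*(115 - 257) = (-5/18*(-43/7))*(115 - 257) = (215/126)*(-142) = -15265/63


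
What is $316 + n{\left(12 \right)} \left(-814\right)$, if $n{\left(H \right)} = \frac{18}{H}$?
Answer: $-905$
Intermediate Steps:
$316 + n{\left(12 \right)} \left(-814\right) = 316 + \frac{18}{12} \left(-814\right) = 316 + 18 \cdot \frac{1}{12} \left(-814\right) = 316 + \frac{3}{2} \left(-814\right) = 316 - 1221 = -905$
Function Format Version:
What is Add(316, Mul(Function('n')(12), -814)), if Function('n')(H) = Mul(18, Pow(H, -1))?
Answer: -905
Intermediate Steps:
Add(316, Mul(Function('n')(12), -814)) = Add(316, Mul(Mul(18, Pow(12, -1)), -814)) = Add(316, Mul(Mul(18, Rational(1, 12)), -814)) = Add(316, Mul(Rational(3, 2), -814)) = Add(316, -1221) = -905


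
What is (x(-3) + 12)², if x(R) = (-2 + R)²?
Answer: 1369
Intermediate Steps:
(x(-3) + 12)² = ((-2 - 3)² + 12)² = ((-5)² + 12)² = (25 + 12)² = 37² = 1369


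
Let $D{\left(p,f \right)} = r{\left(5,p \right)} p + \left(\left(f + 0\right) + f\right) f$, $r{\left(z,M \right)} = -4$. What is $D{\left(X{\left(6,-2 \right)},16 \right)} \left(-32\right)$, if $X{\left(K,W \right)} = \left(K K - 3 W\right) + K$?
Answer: $-10240$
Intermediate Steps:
$X{\left(K,W \right)} = K + K^{2} - 3 W$ ($X{\left(K,W \right)} = \left(K^{2} - 3 W\right) + K = K + K^{2} - 3 W$)
$D{\left(p,f \right)} = - 4 p + 2 f^{2}$ ($D{\left(p,f \right)} = - 4 p + \left(\left(f + 0\right) + f\right) f = - 4 p + \left(f + f\right) f = - 4 p + 2 f f = - 4 p + 2 f^{2}$)
$D{\left(X{\left(6,-2 \right)},16 \right)} \left(-32\right) = \left(- 4 \left(6 + 6^{2} - -6\right) + 2 \cdot 16^{2}\right) \left(-32\right) = \left(- 4 \left(6 + 36 + 6\right) + 2 \cdot 256\right) \left(-32\right) = \left(\left(-4\right) 48 + 512\right) \left(-32\right) = \left(-192 + 512\right) \left(-32\right) = 320 \left(-32\right) = -10240$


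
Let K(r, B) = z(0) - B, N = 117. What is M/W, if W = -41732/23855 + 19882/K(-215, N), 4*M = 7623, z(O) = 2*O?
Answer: -1636619985/147436232 ≈ -11.101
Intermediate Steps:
M = 7623/4 (M = (1/4)*7623 = 7623/4 ≈ 1905.8)
K(r, B) = -B (K(r, B) = 2*0 - B = 0 - B = -B)
W = -36859058/214695 (W = -41732/23855 + 19882/((-1*117)) = -41732*1/23855 + 19882/(-117) = -41732/23855 + 19882*(-1/117) = -41732/23855 - 19882/117 = -36859058/214695 ≈ -171.68)
M/W = 7623/(4*(-36859058/214695)) = (7623/4)*(-214695/36859058) = -1636619985/147436232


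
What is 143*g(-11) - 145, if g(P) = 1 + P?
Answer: -1575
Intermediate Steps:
143*g(-11) - 145 = 143*(1 - 11) - 145 = 143*(-10) - 145 = -1430 - 145 = -1575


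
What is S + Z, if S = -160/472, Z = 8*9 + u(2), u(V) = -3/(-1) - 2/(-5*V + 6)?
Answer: 8869/118 ≈ 75.161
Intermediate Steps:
u(V) = 3 - 2/(6 - 5*V) (u(V) = -3*(-1) - 2/(6 - 5*V) = 3 - 2/(6 - 5*V))
Z = 151/2 (Z = 8*9 + (-16 + 15*2)/(-6 + 5*2) = 72 + (-16 + 30)/(-6 + 10) = 72 + 14/4 = 72 + (¼)*14 = 72 + 7/2 = 151/2 ≈ 75.500)
S = -20/59 (S = -160*1/472 = -20/59 ≈ -0.33898)
S + Z = -20/59 + 151/2 = 8869/118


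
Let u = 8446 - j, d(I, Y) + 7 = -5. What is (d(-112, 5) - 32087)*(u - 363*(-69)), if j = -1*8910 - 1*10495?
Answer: -1697972902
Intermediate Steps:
j = -19405 (j = -8910 - 10495 = -19405)
d(I, Y) = -12 (d(I, Y) = -7 - 5 = -12)
u = 27851 (u = 8446 - 1*(-19405) = 8446 + 19405 = 27851)
(d(-112, 5) - 32087)*(u - 363*(-69)) = (-12 - 32087)*(27851 - 363*(-69)) = -32099*(27851 + 25047) = -32099*52898 = -1697972902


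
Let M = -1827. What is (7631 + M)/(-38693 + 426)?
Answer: -5804/38267 ≈ -0.15167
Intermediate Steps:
(7631 + M)/(-38693 + 426) = (7631 - 1827)/(-38693 + 426) = 5804/(-38267) = 5804*(-1/38267) = -5804/38267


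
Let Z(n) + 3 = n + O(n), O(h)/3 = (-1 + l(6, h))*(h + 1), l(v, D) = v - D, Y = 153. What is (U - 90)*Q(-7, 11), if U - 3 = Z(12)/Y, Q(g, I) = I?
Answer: -49775/51 ≈ -975.98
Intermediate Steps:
O(h) = 3*(1 + h)*(5 - h) (O(h) = 3*((-1 + (6 - h))*(h + 1)) = 3*((5 - h)*(1 + h)) = 3*((1 + h)*(5 - h)) = 3*(1 + h)*(5 - h))
Z(n) = 12 - 3*n**2 + 13*n (Z(n) = -3 + (n + (15 - 3*n**2 + 12*n)) = -3 + (15 - 3*n**2 + 13*n) = 12 - 3*n**2 + 13*n)
U = 65/51 (U = 3 + (12 - 3*12**2 + 13*12)/153 = 3 + (12 - 3*144 + 156)*(1/153) = 3 + (12 - 432 + 156)*(1/153) = 3 - 264*1/153 = 3 - 88/51 = 65/51 ≈ 1.2745)
(U - 90)*Q(-7, 11) = (65/51 - 90)*11 = -4525/51*11 = -49775/51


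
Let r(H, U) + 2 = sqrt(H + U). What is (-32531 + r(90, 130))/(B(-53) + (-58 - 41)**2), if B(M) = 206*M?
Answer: 32533/1117 - 2*sqrt(55)/1117 ≈ 29.112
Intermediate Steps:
r(H, U) = -2 + sqrt(H + U)
(-32531 + r(90, 130))/(B(-53) + (-58 - 41)**2) = (-32531 + (-2 + sqrt(90 + 130)))/(206*(-53) + (-58 - 41)**2) = (-32531 + (-2 + sqrt(220)))/(-10918 + (-99)**2) = (-32531 + (-2 + 2*sqrt(55)))/(-10918 + 9801) = (-32533 + 2*sqrt(55))/(-1117) = (-32533 + 2*sqrt(55))*(-1/1117) = 32533/1117 - 2*sqrt(55)/1117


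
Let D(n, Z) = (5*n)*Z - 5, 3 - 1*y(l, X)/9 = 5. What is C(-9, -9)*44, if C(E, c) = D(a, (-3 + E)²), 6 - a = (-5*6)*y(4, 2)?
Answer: -16917340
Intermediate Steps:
y(l, X) = -18 (y(l, X) = 27 - 9*5 = 27 - 45 = -18)
a = -534 (a = 6 - (-5*6)*(-18) = 6 - (-30)*(-18) = 6 - 1*540 = 6 - 540 = -534)
D(n, Z) = -5 + 5*Z*n (D(n, Z) = 5*Z*n - 5 = -5 + 5*Z*n)
C(E, c) = -5 - 2670*(-3 + E)² (C(E, c) = -5 + 5*(-3 + E)²*(-534) = -5 - 2670*(-3 + E)²)
C(-9, -9)*44 = (-24035 - 2670*(-9)² + 16020*(-9))*44 = (-24035 - 2670*81 - 144180)*44 = (-24035 - 216270 - 144180)*44 = -384485*44 = -16917340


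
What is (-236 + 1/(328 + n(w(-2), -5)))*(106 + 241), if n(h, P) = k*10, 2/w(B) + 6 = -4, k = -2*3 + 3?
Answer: -24403469/298 ≈ -81891.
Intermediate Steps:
k = -3 (k = -6 + 3 = -3)
w(B) = -⅕ (w(B) = 2/(-6 - 4) = 2/(-10) = 2*(-⅒) = -⅕)
n(h, P) = -30 (n(h, P) = -3*10 = -30)
(-236 + 1/(328 + n(w(-2), -5)))*(106 + 241) = (-236 + 1/(328 - 30))*(106 + 241) = (-236 + 1/298)*347 = -70327/298*347 = -24403469/298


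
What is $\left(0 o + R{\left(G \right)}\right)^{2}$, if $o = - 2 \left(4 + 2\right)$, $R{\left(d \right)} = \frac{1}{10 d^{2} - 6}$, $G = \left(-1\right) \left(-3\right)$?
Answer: $\frac{1}{7056} \approx 0.00014172$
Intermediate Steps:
$G = 3$
$R{\left(d \right)} = \frac{1}{-6 + 10 d^{2}}$
$o = -12$ ($o = \left(-2\right) 6 = -12$)
$\left(0 o + R{\left(G \right)}\right)^{2} = \left(0 \left(-12\right) + \frac{1}{2 \left(-3 + 5 \cdot 3^{2}\right)}\right)^{2} = \left(0 + \frac{1}{2 \left(-3 + 5 \cdot 9\right)}\right)^{2} = \left(0 + \frac{1}{2 \left(-3 + 45\right)}\right)^{2} = \left(0 + \frac{1}{2 \cdot 42}\right)^{2} = \left(0 + \frac{1}{2} \cdot \frac{1}{42}\right)^{2} = \left(0 + \frac{1}{84}\right)^{2} = \left(\frac{1}{84}\right)^{2} = \frac{1}{7056}$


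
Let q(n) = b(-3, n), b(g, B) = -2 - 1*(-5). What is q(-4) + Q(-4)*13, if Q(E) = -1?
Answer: -10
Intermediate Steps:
b(g, B) = 3 (b(g, B) = -2 + 5 = 3)
q(n) = 3
q(-4) + Q(-4)*13 = 3 - 1*13 = 3 - 13 = -10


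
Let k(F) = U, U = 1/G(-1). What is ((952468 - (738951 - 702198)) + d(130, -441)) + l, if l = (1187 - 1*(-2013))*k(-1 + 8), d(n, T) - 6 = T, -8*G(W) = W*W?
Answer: 889680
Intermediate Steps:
G(W) = -W**2/8 (G(W) = -W*W/8 = -W**2/8)
d(n, T) = 6 + T
U = -8 (U = 1/(-1/8*(-1)**2) = 1/(-1/8*1) = 1/(-1/8) = -8)
k(F) = -8
l = -25600 (l = (1187 - 1*(-2013))*(-8) = (1187 + 2013)*(-8) = 3200*(-8) = -25600)
((952468 - (738951 - 702198)) + d(130, -441)) + l = ((952468 - (738951 - 702198)) + (6 - 441)) - 25600 = ((952468 - 1*36753) - 435) - 25600 = ((952468 - 36753) - 435) - 25600 = (915715 - 435) - 25600 = 915280 - 25600 = 889680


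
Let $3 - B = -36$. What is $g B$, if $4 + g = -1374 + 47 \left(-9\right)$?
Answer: $-70239$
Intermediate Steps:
$B = 39$ ($B = 3 - -36 = 3 + 36 = 39$)
$g = -1801$ ($g = -4 + \left(-1374 + 47 \left(-9\right)\right) = -4 - 1797 = -1801$)
$g B = \left(-1801\right) 39 = -70239$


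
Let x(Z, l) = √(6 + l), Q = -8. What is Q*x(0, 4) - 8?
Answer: -8 - 8*√10 ≈ -33.298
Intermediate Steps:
Q*x(0, 4) - 8 = -8*√(6 + 4) - 8 = -8*√10 - 8 = -8 - 8*√10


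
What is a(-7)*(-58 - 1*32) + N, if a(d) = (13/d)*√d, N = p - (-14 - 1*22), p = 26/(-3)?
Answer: 82/3 + 1170*I*√7/7 ≈ 27.333 + 442.22*I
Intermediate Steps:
p = -26/3 (p = 26*(-⅓) = -26/3 ≈ -8.6667)
N = 82/3 (N = -26/3 - (-14 - 1*22) = -26/3 - (-14 - 22) = -26/3 - 1*(-36) = -26/3 + 36 = 82/3 ≈ 27.333)
a(d) = 13/√d
a(-7)*(-58 - 1*32) + N = (13/√(-7))*(-58 - 1*32) + 82/3 = (13*(-I*√7/7))*(-58 - 32) + 82/3 = -13*I*√7/7*(-90) + 82/3 = 1170*I*√7/7 + 82/3 = 82/3 + 1170*I*√7/7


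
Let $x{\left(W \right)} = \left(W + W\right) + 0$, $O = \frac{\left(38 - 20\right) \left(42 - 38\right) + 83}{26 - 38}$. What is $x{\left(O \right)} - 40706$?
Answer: $- \frac{244391}{6} \approx -40732.0$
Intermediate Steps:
$O = - \frac{155}{12}$ ($O = \frac{18 \cdot 4 + 83}{-12} = \left(72 + 83\right) \left(- \frac{1}{12}\right) = 155 \left(- \frac{1}{12}\right) = - \frac{155}{12} \approx -12.917$)
$x{\left(W \right)} = 2 W$ ($x{\left(W \right)} = 2 W + 0 = 2 W$)
$x{\left(O \right)} - 40706 = 2 \left(- \frac{155}{12}\right) - 40706 = - \frac{155}{6} - 40706 = - \frac{244391}{6}$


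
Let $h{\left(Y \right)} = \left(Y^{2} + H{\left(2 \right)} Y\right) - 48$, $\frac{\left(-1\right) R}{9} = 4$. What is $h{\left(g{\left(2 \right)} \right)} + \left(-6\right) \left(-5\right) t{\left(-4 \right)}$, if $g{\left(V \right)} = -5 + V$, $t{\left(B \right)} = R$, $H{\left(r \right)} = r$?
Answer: $-1125$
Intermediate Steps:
$R = -36$ ($R = \left(-9\right) 4 = -36$)
$t{\left(B \right)} = -36$
$h{\left(Y \right)} = -48 + Y^{2} + 2 Y$ ($h{\left(Y \right)} = \left(Y^{2} + 2 Y\right) - 48 = -48 + Y^{2} + 2 Y$)
$h{\left(g{\left(2 \right)} \right)} + \left(-6\right) \left(-5\right) t{\left(-4 \right)} = \left(-48 + \left(-5 + 2\right)^{2} + 2 \left(-5 + 2\right)\right) + \left(-6\right) \left(-5\right) \left(-36\right) = \left(-48 + \left(-3\right)^{2} + 2 \left(-3\right)\right) + 30 \left(-36\right) = \left(-48 + 9 - 6\right) - 1080 = -45 - 1080 = -1125$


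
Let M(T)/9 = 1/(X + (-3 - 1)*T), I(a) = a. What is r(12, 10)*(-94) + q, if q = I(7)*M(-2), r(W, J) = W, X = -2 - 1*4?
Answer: -2193/2 ≈ -1096.5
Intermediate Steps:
X = -6 (X = -2 - 4 = -6)
M(T) = 9/(-6 - 4*T) (M(T) = 9/(-6 + (-3 - 1)*T) = 9/(-6 - 4*T))
q = 63/2 (q = 7*(-9/(6 + 4*(-2))) = 7*(-9/(6 - 8)) = 7*(-9/(-2)) = 7*(-9*(-½)) = 7*(9/2) = 63/2 ≈ 31.500)
r(12, 10)*(-94) + q = 12*(-94) + 63/2 = -1128 + 63/2 = -2193/2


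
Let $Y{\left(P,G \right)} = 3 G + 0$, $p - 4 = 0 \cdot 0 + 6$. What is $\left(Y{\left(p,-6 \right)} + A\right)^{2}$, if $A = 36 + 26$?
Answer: $1936$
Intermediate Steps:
$p = 10$ ($p = 4 + \left(0 \cdot 0 + 6\right) = 4 + \left(0 + 6\right) = 4 + 6 = 10$)
$Y{\left(P,G \right)} = 3 G$
$A = 62$
$\left(Y{\left(p,-6 \right)} + A\right)^{2} = \left(3 \left(-6\right) + 62\right)^{2} = \left(-18 + 62\right)^{2} = 44^{2} = 1936$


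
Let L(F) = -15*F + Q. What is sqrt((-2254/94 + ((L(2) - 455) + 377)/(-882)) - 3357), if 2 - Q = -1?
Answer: I*sqrt(13174114758)/1974 ≈ 58.145*I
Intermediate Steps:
Q = 3 (Q = 2 - 1*(-1) = 2 + 1 = 3)
L(F) = 3 - 15*F (L(F) = -15*F + 3 = 3 - 15*F)
sqrt((-2254/94 + ((L(2) - 455) + 377)/(-882)) - 3357) = sqrt((-2254/94 + (((3 - 15*2) - 455) + 377)/(-882)) - 3357) = sqrt((-2254*1/94 + (((3 - 30) - 455) + 377)*(-1/882)) - 3357) = sqrt((-1127/47 + ((-27 - 455) + 377)*(-1/882)) - 3357) = sqrt((-1127/47 + (-482 + 377)*(-1/882)) - 3357) = sqrt((-1127/47 - 105*(-1/882)) - 3357) = sqrt((-1127/47 + 5/42) - 3357) = sqrt(-47099/1974 - 3357) = sqrt(-6673817/1974) = I*sqrt(13174114758)/1974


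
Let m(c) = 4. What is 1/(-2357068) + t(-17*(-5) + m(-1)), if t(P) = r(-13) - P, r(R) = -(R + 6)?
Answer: -193279577/2357068 ≈ -82.000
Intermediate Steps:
r(R) = -6 - R (r(R) = -(6 + R) = -6 - R)
t(P) = 7 - P (t(P) = (-6 - 1*(-13)) - P = (-6 + 13) - P = 7 - P)
1/(-2357068) + t(-17*(-5) + m(-1)) = 1/(-2357068) + (7 - (-17*(-5) + 4)) = -1/2357068 + (7 - (85 + 4)) = -1/2357068 + (7 - 1*89) = -1/2357068 + (7 - 89) = -1/2357068 - 82 = -193279577/2357068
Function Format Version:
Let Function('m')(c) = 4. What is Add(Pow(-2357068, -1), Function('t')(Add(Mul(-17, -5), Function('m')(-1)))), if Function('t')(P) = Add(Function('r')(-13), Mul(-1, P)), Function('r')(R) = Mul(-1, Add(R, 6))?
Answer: Rational(-193279577, 2357068) ≈ -82.000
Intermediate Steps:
Function('r')(R) = Add(-6, Mul(-1, R)) (Function('r')(R) = Mul(-1, Add(6, R)) = Add(-6, Mul(-1, R)))
Function('t')(P) = Add(7, Mul(-1, P)) (Function('t')(P) = Add(Add(-6, Mul(-1, -13)), Mul(-1, P)) = Add(Add(-6, 13), Mul(-1, P)) = Add(7, Mul(-1, P)))
Add(Pow(-2357068, -1), Function('t')(Add(Mul(-17, -5), Function('m')(-1)))) = Add(Pow(-2357068, -1), Add(7, Mul(-1, Add(Mul(-17, -5), 4)))) = Add(Rational(-1, 2357068), Add(7, Mul(-1, Add(85, 4)))) = Add(Rational(-1, 2357068), Add(7, Mul(-1, 89))) = Add(Rational(-1, 2357068), Add(7, -89)) = Add(Rational(-1, 2357068), -82) = Rational(-193279577, 2357068)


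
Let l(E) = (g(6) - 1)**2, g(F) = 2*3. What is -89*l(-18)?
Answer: -2225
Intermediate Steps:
g(F) = 6
l(E) = 25 (l(E) = (6 - 1)**2 = 5**2 = 25)
-89*l(-18) = -89*25 = -2225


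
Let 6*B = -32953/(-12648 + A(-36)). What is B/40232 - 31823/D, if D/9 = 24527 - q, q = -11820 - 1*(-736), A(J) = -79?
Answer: -32585310465095/328211913558672 ≈ -0.099281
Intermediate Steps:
q = -11084 (q = -11820 + 736 = -11084)
D = 320499 (D = 9*(24527 - 1*(-11084)) = 9*(24527 + 11084) = 9*35611 = 320499)
B = 32953/76362 (B = (-32953/(-12648 - 79))/6 = (-32953/(-12727))/6 = (-32953*(-1/12727))/6 = (⅙)*(32953/12727) = 32953/76362 ≈ 0.43154)
B/40232 - 31823/D = (32953/76362)/40232 - 31823/320499 = (32953/76362)*(1/40232) - 31823*1/320499 = 32953/3072195984 - 31823/320499 = -32585310465095/328211913558672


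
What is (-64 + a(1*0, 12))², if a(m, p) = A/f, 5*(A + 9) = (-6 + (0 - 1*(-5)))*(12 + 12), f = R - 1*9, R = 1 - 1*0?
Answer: 6205081/1600 ≈ 3878.2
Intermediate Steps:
R = 1 (R = 1 + 0 = 1)
f = -8 (f = 1 - 1*9 = 1 - 9 = -8)
A = -69/5 (A = -9 + ((-6 + (0 - 1*(-5)))*(12 + 12))/5 = -9 + ((-6 + (0 + 5))*24)/5 = -9 + ((-6 + 5)*24)/5 = -9 + (-1*24)/5 = -9 + (⅕)*(-24) = -9 - 24/5 = -69/5 ≈ -13.800)
a(m, p) = 69/40 (a(m, p) = -69/5/(-8) = -69/5*(-⅛) = 69/40)
(-64 + a(1*0, 12))² = (-64 + 69/40)² = (-2491/40)² = 6205081/1600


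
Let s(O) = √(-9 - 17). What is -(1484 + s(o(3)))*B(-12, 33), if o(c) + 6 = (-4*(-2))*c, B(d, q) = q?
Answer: -48972 - 33*I*√26 ≈ -48972.0 - 168.27*I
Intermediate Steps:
o(c) = -6 + 8*c (o(c) = -6 + (-4*(-2))*c = -6 + 8*c)
s(O) = I*√26 (s(O) = √(-26) = I*√26)
-(1484 + s(o(3)))*B(-12, 33) = -(1484 + I*√26)*33 = -(48972 + 33*I*√26) = -48972 - 33*I*√26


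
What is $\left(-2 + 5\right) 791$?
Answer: $2373$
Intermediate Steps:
$\left(-2 + 5\right) 791 = 3 \cdot 791 = 2373$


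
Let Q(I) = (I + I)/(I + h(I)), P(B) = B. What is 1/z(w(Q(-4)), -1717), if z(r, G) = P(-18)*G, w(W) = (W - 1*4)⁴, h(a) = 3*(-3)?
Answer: 1/30906 ≈ 3.2356e-5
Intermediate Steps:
h(a) = -9
Q(I) = 2*I/(-9 + I) (Q(I) = (I + I)/(I - 9) = (2*I)/(-9 + I) = 2*I/(-9 + I))
w(W) = (-4 + W)⁴ (w(W) = (W - 4)⁴ = (-4 + W)⁴)
z(r, G) = -18*G
1/z(w(Q(-4)), -1717) = 1/(-18*(-1717)) = 1/30906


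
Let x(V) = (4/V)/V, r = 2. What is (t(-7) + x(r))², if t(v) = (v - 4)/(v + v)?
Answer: 625/196 ≈ 3.1888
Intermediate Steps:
t(v) = (-4 + v)/(2*v) (t(v) = (-4 + v)/((2*v)) = (-4 + v)*(1/(2*v)) = (-4 + v)/(2*v))
x(V) = 4/V²
(t(-7) + x(r))² = ((½)*(-4 - 7)/(-7) + 4/2²)² = ((½)*(-⅐)*(-11) + 4*(¼))² = (11/14 + 1)² = (25/14)² = 625/196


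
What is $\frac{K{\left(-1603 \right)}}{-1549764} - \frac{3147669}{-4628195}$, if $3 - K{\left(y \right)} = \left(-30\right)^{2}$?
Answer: $\frac{1627431863677}{2390869998660} \approx 0.68069$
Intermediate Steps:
$K{\left(y \right)} = -897$ ($K{\left(y \right)} = 3 - \left(-30\right)^{2} = 3 - 900 = -897$)
$\frac{K{\left(-1603 \right)}}{-1549764} - \frac{3147669}{-4628195} = - \frac{897}{-1549764} - \frac{3147669}{-4628195} = \left(-897\right) \left(- \frac{1}{1549764}\right) - - \frac{3147669}{4628195} = \frac{299}{516588} + \frac{3147669}{4628195} = \frac{1627431863677}{2390869998660}$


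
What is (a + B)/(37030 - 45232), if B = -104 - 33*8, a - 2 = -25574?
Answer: 12970/4101 ≈ 3.1626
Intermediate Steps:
a = -25572 (a = 2 - 25574 = -25572)
B = -368 (B = -104 - 264 = -368)
(a + B)/(37030 - 45232) = (-25572 - 368)/(37030 - 45232) = -25940/(-8202) = -25940*(-1/8202) = 12970/4101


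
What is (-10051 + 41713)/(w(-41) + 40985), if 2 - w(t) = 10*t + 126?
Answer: 10554/13757 ≈ 0.76717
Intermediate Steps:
w(t) = -124 - 10*t (w(t) = 2 - (10*t + 126) = 2 - (126 + 10*t) = 2 + (-126 - 10*t) = -124 - 10*t)
(-10051 + 41713)/(w(-41) + 40985) = (-10051 + 41713)/((-124 - 10*(-41)) + 40985) = 31662/((-124 + 410) + 40985) = 31662/(286 + 40985) = 31662/41271 = 31662*(1/41271) = 10554/13757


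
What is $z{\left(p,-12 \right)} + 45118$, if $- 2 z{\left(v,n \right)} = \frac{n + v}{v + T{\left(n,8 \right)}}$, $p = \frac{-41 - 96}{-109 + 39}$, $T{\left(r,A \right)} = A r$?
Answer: $\frac{594022885}{13166} \approx 45118.0$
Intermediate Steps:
$p = \frac{137}{70}$ ($p = - \frac{137}{-70} = \left(-137\right) \left(- \frac{1}{70}\right) = \frac{137}{70} \approx 1.9571$)
$z{\left(v,n \right)} = - \frac{n + v}{2 \left(v + 8 n\right)}$ ($z{\left(v,n \right)} = - \frac{\left(n + v\right) \frac{1}{v + 8 n}}{2} = - \frac{\frac{1}{v + 8 n} \left(n + v\right)}{2} = - \frac{n + v}{2 \left(v + 8 n\right)}$)
$z{\left(p,-12 \right)} + 45118 = \frac{\left(-1\right) \left(-12\right) - \frac{137}{70}}{2 \left(\frac{137}{70} + 8 \left(-12\right)\right)} + 45118 = \frac{12 - \frac{137}{70}}{2 \left(\frac{137}{70} - 96\right)} + 45118 = \frac{1}{2} \frac{1}{- \frac{6583}{70}} \cdot \frac{703}{70} + 45118 = \frac{1}{2} \left(- \frac{70}{6583}\right) \frac{703}{70} + 45118 = - \frac{703}{13166} + 45118 = \frac{594022885}{13166}$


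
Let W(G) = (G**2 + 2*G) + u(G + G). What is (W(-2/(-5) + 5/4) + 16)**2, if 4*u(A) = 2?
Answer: 81162081/160000 ≈ 507.26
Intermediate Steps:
u(A) = 1/2 (u(A) = (1/4)*2 = 1/2)
W(G) = 1/2 + G**2 + 2*G (W(G) = (G**2 + 2*G) + 1/2 = 1/2 + G**2 + 2*G)
(W(-2/(-5) + 5/4) + 16)**2 = ((1/2 + (-2/(-5) + 5/4)**2 + 2*(-2/(-5) + 5/4)) + 16)**2 = ((1/2 + (-2*(-1/5) + 5*(1/4))**2 + 2*(-2*(-1/5) + 5*(1/4))) + 16)**2 = ((1/2 + (2/5 + 5/4)**2 + 2*(2/5 + 5/4)) + 16)**2 = ((1/2 + (33/20)**2 + 2*(33/20)) + 16)**2 = ((1/2 + 1089/400 + 33/10) + 16)**2 = (2609/400 + 16)**2 = (9009/400)**2 = 81162081/160000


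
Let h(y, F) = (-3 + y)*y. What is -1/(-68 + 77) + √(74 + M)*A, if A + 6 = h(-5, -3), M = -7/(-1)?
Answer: 2753/9 ≈ 305.89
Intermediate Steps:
h(y, F) = y*(-3 + y)
M = 7 (M = -1*(-7) = 7)
A = 34 (A = -6 - 5*(-3 - 5) = -6 - 5*(-8) = -6 + 40 = 34)
-1/(-68 + 77) + √(74 + M)*A = -1/(-68 + 77) + √(74 + 7)*34 = -1/9 + √81*34 = -1*⅑ + 9*34 = -⅑ + 306 = 2753/9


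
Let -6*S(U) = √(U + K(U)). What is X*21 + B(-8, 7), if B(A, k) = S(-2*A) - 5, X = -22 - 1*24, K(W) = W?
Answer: -971 - 2*√2/3 ≈ -971.94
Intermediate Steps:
X = -46 (X = -22 - 24 = -46)
S(U) = -√2*√U/6 (S(U) = -√(U + U)/6 = -√2*√U/6)
B(A, k) = -5 - √(-A)/3 (B(A, k) = -√2*√(-2*A)/6 - 5 = -√2*√2*√(-A)/6 - 5 = -√(-A)/3 - 5 = -5 - √(-A)/3)
X*21 + B(-8, 7) = -46*21 + (-5 - √8/3) = -966 + (-5 - 2*√2/3) = -971 - 2*√2/3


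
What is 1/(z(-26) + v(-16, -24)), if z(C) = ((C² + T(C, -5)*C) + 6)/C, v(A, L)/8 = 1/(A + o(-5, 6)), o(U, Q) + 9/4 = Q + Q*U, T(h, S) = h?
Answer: -169/8859 ≈ -0.019077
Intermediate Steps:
o(U, Q) = -9/4 + Q + Q*U (o(U, Q) = -9/4 + (Q + Q*U) = -9/4 + Q + Q*U)
v(A, L) = 8/(-105/4 + A) (v(A, L) = 8/(A + (-9/4 + 6 + 6*(-5))) = 8/(A + (-9/4 + 6 - 30)) = 8/(A - 105/4) = 8/(-105/4 + A))
z(C) = (6 + 2*C²)/C (z(C) = ((C² + C*C) + 6)/C = ((C² + C²) + 6)/C = (2*C² + 6)/C = (6 + 2*C²)/C)
1/(z(-26) + v(-16, -24)) = 1/((2*(-26) + 6/(-26)) + 32/(-105 + 4*(-16))) = 1/((-52 + 6*(-1/26)) + 32/(-105 - 64)) = 1/((-52 - 3/13) + 32/(-169)) = 1/(-679/13 + 32*(-1/169)) = 1/(-679/13 - 32/169) = 1/(-8859/169) = -169/8859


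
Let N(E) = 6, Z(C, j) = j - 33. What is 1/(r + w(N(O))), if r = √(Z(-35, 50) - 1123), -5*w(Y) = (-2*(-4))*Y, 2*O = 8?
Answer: -120/14977 - 25*I*√1106/29954 ≈ -0.0080123 - 0.027756*I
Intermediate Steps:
O = 4 (O = (½)*8 = 4)
Z(C, j) = -33 + j
w(Y) = -8*Y/5 (w(Y) = -(-2*(-4))*Y/5 = -8*Y/5)
r = I*√1106 (r = √((-33 + 50) - 1123) = √(17 - 1123) = √(-1106) = I*√1106 ≈ 33.257*I)
1/(r + w(N(O))) = 1/(I*√1106 - 8/5*6) = 1/(I*√1106 - 48/5) = 1/(-48/5 + I*√1106)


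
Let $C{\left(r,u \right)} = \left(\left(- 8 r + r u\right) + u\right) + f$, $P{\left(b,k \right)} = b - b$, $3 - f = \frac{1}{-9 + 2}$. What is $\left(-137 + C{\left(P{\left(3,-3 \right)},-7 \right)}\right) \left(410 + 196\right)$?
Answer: $- \frac{597516}{7} \approx -85359.0$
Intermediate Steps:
$f = \frac{22}{7}$ ($f = 3 - \frac{1}{-9 + 2} = 3 - \frac{1}{-7} = 3 - - \frac{1}{7} = 3 + \frac{1}{7} = \frac{22}{7} \approx 3.1429$)
$P{\left(b,k \right)} = 0$
$C{\left(r,u \right)} = \frac{22}{7} + u - 8 r + r u$ ($C{\left(r,u \right)} = \left(\left(- 8 r + r u\right) + u\right) + \frac{22}{7} = \left(u - 8 r + r u\right) + \frac{22}{7} = \frac{22}{7} + u - 8 r + r u$)
$\left(-137 + C{\left(P{\left(3,-3 \right)},-7 \right)}\right) \left(410 + 196\right) = \left(-137 + \left(\frac{22}{7} - 7 - 0 + 0 \left(-7\right)\right)\right) \left(410 + 196\right) = \left(-137 + \left(\frac{22}{7} - 7 + 0 + 0\right)\right) 606 = \left(-137 - \frac{27}{7}\right) 606 = \left(- \frac{986}{7}\right) 606 = - \frac{597516}{7}$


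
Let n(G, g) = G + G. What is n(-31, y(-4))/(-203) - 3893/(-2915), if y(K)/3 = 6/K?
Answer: 971009/591745 ≈ 1.6409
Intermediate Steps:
y(K) = 18/K (y(K) = 3*(6/K) = 18/K)
n(G, g) = 2*G
n(-31, y(-4))/(-203) - 3893/(-2915) = (2*(-31))/(-203) - 3893/(-2915) = -62*(-1/203) - 3893*(-1/2915) = 62/203 + 3893/2915 = 971009/591745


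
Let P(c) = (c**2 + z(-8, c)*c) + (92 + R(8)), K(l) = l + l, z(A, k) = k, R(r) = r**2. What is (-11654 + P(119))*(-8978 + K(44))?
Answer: -149565360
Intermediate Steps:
K(l) = 2*l
P(c) = 156 + 2*c**2 (P(c) = (c**2 + c*c) + (92 + 8**2) = (c**2 + c**2) + (92 + 64) = 2*c**2 + 156 = 156 + 2*c**2)
(-11654 + P(119))*(-8978 + K(44)) = (-11654 + (156 + 2*119**2))*(-8978 + 2*44) = (-11654 + (156 + 2*14161))*(-8978 + 88) = (-11654 + (156 + 28322))*(-8890) = (-11654 + 28478)*(-8890) = 16824*(-8890) = -149565360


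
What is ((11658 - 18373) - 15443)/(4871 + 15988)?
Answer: -7386/6953 ≈ -1.0623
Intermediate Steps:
((11658 - 18373) - 15443)/(4871 + 15988) = (-6715 - 15443)/20859 = -22158*1/20859 = -7386/6953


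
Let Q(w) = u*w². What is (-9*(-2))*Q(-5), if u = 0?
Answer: 0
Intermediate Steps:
Q(w) = 0 (Q(w) = 0*w² = 0)
(-9*(-2))*Q(-5) = -9*(-2)*0 = 18*0 = 0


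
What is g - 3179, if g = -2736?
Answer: -5915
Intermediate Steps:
g - 3179 = -2736 - 3179 = -5915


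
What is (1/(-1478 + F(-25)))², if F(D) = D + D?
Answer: 1/2334784 ≈ 4.2831e-7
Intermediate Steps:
F(D) = 2*D
(1/(-1478 + F(-25)))² = (1/(-1478 + 2*(-25)))² = (1/(-1478 - 50))² = (1/(-1528))² = (-1/1528)² = 1/2334784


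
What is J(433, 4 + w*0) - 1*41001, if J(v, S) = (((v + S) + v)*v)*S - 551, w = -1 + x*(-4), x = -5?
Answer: 1465288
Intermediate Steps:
w = 19 (w = -1 - 5*(-4) = -1 + 20 = 19)
J(v, S) = -551 + S*v*(S + 2*v) (J(v, S) = (((S + v) + v)*v)*S - 551 = ((S + 2*v)*v)*S - 551 = (v*(S + 2*v))*S - 551 = S*v*(S + 2*v) - 551 = -551 + S*v*(S + 2*v))
J(433, 4 + w*0) - 1*41001 = (-551 + 433*(4 + 19*0)² + 2*(4 + 19*0)*433²) - 1*41001 = (-551 + 433*(4 + 0)² + 2*(4 + 0)*187489) - 41001 = (-551 + 433*4² + 2*4*187489) - 41001 = (-551 + 433*16 + 1499912) - 41001 = (-551 + 6928 + 1499912) - 41001 = 1506289 - 41001 = 1465288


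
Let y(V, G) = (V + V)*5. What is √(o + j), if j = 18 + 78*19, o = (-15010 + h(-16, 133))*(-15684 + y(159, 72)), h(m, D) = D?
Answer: √209677938 ≈ 14480.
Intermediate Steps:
y(V, G) = 10*V (y(V, G) = (2*V)*5 = 10*V)
o = 209676438 (o = (-15010 + 133)*(-15684 + 10*159) = -14877*(-15684 + 1590) = -14877*(-14094) = 209676438)
j = 1500 (j = 18 + 1482 = 1500)
√(o + j) = √(209676438 + 1500) = √209677938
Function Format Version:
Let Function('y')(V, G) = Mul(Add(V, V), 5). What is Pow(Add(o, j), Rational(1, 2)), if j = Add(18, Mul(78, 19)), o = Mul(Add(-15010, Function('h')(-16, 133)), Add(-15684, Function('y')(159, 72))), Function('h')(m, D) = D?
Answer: Pow(209677938, Rational(1, 2)) ≈ 14480.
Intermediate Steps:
Function('y')(V, G) = Mul(10, V) (Function('y')(V, G) = Mul(Mul(2, V), 5) = Mul(10, V))
o = 209676438 (o = Mul(Add(-15010, 133), Add(-15684, Mul(10, 159))) = Mul(-14877, Add(-15684, 1590)) = Mul(-14877, -14094) = 209676438)
j = 1500 (j = Add(18, 1482) = 1500)
Pow(Add(o, j), Rational(1, 2)) = Pow(Add(209676438, 1500), Rational(1, 2)) = Pow(209677938, Rational(1, 2))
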